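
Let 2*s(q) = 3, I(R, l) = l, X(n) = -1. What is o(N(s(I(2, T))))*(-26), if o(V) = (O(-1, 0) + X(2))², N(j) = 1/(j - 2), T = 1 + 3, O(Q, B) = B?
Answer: -26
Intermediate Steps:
T = 4
s(q) = 3/2 (s(q) = (½)*3 = 3/2)
N(j) = 1/(-2 + j)
o(V) = 1 (o(V) = (0 - 1)² = (-1)² = 1)
o(N(s(I(2, T))))*(-26) = 1*(-26) = -26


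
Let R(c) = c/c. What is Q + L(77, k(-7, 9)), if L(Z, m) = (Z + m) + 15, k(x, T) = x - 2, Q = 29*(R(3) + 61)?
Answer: 1881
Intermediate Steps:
R(c) = 1
Q = 1798 (Q = 29*(1 + 61) = 29*62 = 1798)
k(x, T) = -2 + x
L(Z, m) = 15 + Z + m
Q + L(77, k(-7, 9)) = 1798 + (15 + 77 + (-2 - 7)) = 1798 + (15 + 77 - 9) = 1798 + 83 = 1881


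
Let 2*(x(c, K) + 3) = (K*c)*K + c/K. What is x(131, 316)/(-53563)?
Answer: -4133637211/33851816 ≈ -122.11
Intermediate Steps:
x(c, K) = -3 + c/(2*K) + c*K²/2 (x(c, K) = -3 + ((K*c)*K + c/K)/2 = -3 + (c*K² + c/K)/2 = -3 + (c/K + c*K²)/2 = -3 + (c/(2*K) + c*K²/2) = -3 + c/(2*K) + c*K²/2)
x(131, 316)/(-53563) = ((½)*(131 + 316*(-6 + 131*316²))/316)/(-53563) = ((½)*(1/316)*(131 + 316*(-6 + 131*99856)))*(-1/53563) = ((½)*(1/316)*(131 + 316*(-6 + 13081136)))*(-1/53563) = ((½)*(1/316)*(131 + 316*13081130))*(-1/53563) = ((½)*(1/316)*(131 + 4133637080))*(-1/53563) = ((½)*(1/316)*4133637211)*(-1/53563) = (4133637211/632)*(-1/53563) = -4133637211/33851816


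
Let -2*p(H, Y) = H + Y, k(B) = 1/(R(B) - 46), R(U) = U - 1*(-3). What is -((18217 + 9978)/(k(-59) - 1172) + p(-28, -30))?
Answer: -118183/23909 ≈ -4.9430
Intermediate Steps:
R(U) = 3 + U (R(U) = U + 3 = 3 + U)
k(B) = 1/(-43 + B) (k(B) = 1/((3 + B) - 46) = 1/(-43 + B))
p(H, Y) = -H/2 - Y/2 (p(H, Y) = -(H + Y)/2 = -H/2 - Y/2)
-((18217 + 9978)/(k(-59) - 1172) + p(-28, -30)) = -((18217 + 9978)/(1/(-43 - 59) - 1172) + (-½*(-28) - ½*(-30))) = -(28195/(1/(-102) - 1172) + (14 + 15)) = -(28195/(-1/102 - 1172) + 29) = -(28195/(-119545/102) + 29) = -(28195*(-102/119545) + 29) = -(-575178/23909 + 29) = -1*118183/23909 = -118183/23909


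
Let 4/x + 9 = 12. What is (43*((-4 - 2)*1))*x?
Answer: -344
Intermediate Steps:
x = 4/3 (x = 4/(-9 + 12) = 4/3 ≈ 1.3333)
(43*((-4 - 2)*1))*x = (43*((-4 - 2)*1))*(4/3) = (43*(-6*1))*(4/3) = (43*(-6))*(4/3) = -258*4/3 = -344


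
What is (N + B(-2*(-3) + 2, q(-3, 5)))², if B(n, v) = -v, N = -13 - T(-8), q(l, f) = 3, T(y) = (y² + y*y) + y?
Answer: 18496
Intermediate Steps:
T(y) = y + 2*y² (T(y) = (y² + y²) + y = 2*y² + y = y + 2*y²)
N = -133 (N = -13 - (-8)*(1 + 2*(-8)) = -13 - (-8)*(1 - 16) = -13 - (-8)*(-15) = -13 - 1*120 = -13 - 120 = -133)
(N + B(-2*(-3) + 2, q(-3, 5)))² = (-133 - 1*3)² = (-133 - 3)² = (-136)² = 18496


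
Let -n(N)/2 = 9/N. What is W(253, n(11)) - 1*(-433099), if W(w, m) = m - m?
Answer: 433099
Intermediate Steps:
n(N) = -18/N
W(w, m) = 0
W(253, n(11)) - 1*(-433099) = 0 - 1*(-433099) = 0 + 433099 = 433099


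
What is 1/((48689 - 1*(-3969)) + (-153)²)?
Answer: 1/76067 ≈ 1.3146e-5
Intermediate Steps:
1/((48689 - 1*(-3969)) + (-153)²) = 1/((48689 + 3969) + 23409) = 1/(52658 + 23409) = 1/76067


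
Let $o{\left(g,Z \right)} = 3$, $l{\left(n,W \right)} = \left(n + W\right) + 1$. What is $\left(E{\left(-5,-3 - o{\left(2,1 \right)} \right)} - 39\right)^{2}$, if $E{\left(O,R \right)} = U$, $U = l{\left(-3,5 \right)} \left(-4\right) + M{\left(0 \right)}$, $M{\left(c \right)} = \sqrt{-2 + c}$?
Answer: $\left(51 - i \sqrt{2}\right)^{2} \approx 2599.0 - 144.25 i$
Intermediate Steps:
$l{\left(n,W \right)} = 1 + W + n$ ($l{\left(n,W \right)} = \left(W + n\right) + 1 = 1 + W + n$)
$U = -12 + i \sqrt{2}$ ($U = \left(1 + 5 - 3\right) \left(-4\right) + \sqrt{-2 + 0} = 3 \left(-4\right) + \sqrt{-2} = -12 + i \sqrt{2} \approx -12.0 + 1.4142 i$)
$E{\left(O,R \right)} = -12 + i \sqrt{2}$
$\left(E{\left(-5,-3 - o{\left(2,1 \right)} \right)} - 39\right)^{2} = \left(\left(-12 + i \sqrt{2}\right) - 39\right)^{2} = \left(-51 + i \sqrt{2}\right)^{2}$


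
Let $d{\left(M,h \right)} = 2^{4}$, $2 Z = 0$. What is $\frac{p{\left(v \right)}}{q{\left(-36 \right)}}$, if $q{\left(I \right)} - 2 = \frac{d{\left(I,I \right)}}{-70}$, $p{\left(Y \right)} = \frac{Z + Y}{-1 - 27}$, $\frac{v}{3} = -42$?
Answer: $\frac{315}{124} \approx 2.5403$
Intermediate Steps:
$v = -126$ ($v = 3 \left(-42\right) = -126$)
$Z = 0$ ($Z = \frac{1}{2} \cdot 0 = 0$)
$d{\left(M,h \right)} = 16$
$p{\left(Y \right)} = - \frac{Y}{28}$ ($p{\left(Y \right)} = \frac{0 + Y}{-1 - 27} = \frac{Y}{-28} = Y \left(- \frac{1}{28}\right) = - \frac{Y}{28}$)
$q{\left(I \right)} = \frac{62}{35}$ ($q{\left(I \right)} = 2 + \frac{16}{-70} = 2 + 16 \left(- \frac{1}{70}\right) = 2 - \frac{8}{35} = \frac{62}{35}$)
$\frac{p{\left(v \right)}}{q{\left(-36 \right)}} = \frac{\left(- \frac{1}{28}\right) \left(-126\right)}{\frac{62}{35}} = \frac{9}{2} \cdot \frac{35}{62} = \frac{315}{124}$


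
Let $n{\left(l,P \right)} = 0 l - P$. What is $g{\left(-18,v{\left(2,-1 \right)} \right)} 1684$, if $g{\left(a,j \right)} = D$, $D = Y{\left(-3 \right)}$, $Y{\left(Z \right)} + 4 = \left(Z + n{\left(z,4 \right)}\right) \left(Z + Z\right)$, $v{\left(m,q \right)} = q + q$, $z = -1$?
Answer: $63992$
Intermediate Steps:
$v{\left(m,q \right)} = 2 q$
$n{\left(l,P \right)} = - P$ ($n{\left(l,P \right)} = 0 - P = - P$)
$Y{\left(Z \right)} = -4 + 2 Z \left(-4 + Z\right)$ ($Y{\left(Z \right)} = -4 + \left(Z - 4\right) \left(Z + Z\right) = -4 + \left(Z - 4\right) 2 Z = -4 + \left(-4 + Z\right) 2 Z = -4 + 2 Z \left(-4 + Z\right)$)
$D = 38$ ($D = -4 - -24 + 2 \left(-3\right)^{2} = -4 + 24 + 2 \cdot 9 = -4 + 24 + 18 = 38$)
$g{\left(a,j \right)} = 38$
$g{\left(-18,v{\left(2,-1 \right)} \right)} 1684 = 38 \cdot 1684 = 63992$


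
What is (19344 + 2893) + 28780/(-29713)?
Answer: 660699201/29713 ≈ 22236.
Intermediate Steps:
(19344 + 2893) + 28780/(-29713) = 22237 + 28780*(-1/29713) = 22237 - 28780/29713 = 660699201/29713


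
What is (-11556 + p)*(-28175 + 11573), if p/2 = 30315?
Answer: -814726548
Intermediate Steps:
p = 60630 (p = 2*30315 = 60630)
(-11556 + p)*(-28175 + 11573) = (-11556 + 60630)*(-28175 + 11573) = 49074*(-16602) = -814726548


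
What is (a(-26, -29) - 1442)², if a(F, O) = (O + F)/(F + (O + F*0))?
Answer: 2076481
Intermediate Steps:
a(F, O) = 1 (a(F, O) = (F + O)/(F + (O + 0)) = (F + O)/(F + O) = 1)
(a(-26, -29) - 1442)² = (1 - 1442)² = (-1441)² = 2076481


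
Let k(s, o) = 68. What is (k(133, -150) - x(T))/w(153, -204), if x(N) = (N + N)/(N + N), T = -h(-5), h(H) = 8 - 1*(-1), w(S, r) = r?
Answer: -67/204 ≈ -0.32843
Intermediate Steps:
h(H) = 9 (h(H) = 8 + 1 = 9)
T = -9 (T = -1*9 = -9)
x(N) = 1 (x(N) = (2*N)/((2*N)) = (2*N)*(1/(2*N)) = 1)
(k(133, -150) - x(T))/w(153, -204) = (68 - 1*1)/(-204) = (68 - 1)*(-1/204) = 67*(-1/204) = -67/204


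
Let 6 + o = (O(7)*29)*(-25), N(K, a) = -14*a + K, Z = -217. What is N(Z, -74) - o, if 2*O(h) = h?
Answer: 6725/2 ≈ 3362.5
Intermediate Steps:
O(h) = h/2
N(K, a) = K - 14*a
o = -5087/2 (o = -6 + (((½)*7)*29)*(-25) = -6 + ((7/2)*29)*(-25) = -6 + (203/2)*(-25) = -6 - 5075/2 = -5087/2 ≈ -2543.5)
N(Z, -74) - o = (-217 - 14*(-74)) - 1*(-5087/2) = (-217 + 1036) + 5087/2 = 819 + 5087/2 = 6725/2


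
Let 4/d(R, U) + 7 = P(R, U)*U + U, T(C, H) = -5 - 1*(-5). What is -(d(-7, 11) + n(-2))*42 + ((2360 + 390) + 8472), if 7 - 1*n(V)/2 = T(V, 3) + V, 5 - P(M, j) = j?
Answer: 324530/31 ≈ 10469.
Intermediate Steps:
P(M, j) = 5 - j
T(C, H) = 0 (T(C, H) = -5 + 5 = 0)
d(R, U) = 4/(-7 + U + U*(5 - U)) (d(R, U) = 4/(-7 + ((5 - U)*U + U)) = 4/(-7 + (U*(5 - U) + U)) = 4/(-7 + (U + U*(5 - U))) = 4/(-7 + U + U*(5 - U)))
n(V) = 14 - 2*V (n(V) = 14 - 2*(0 + V) = 14 - 2*V)
-(d(-7, 11) + n(-2))*42 + ((2360 + 390) + 8472) = -(-4/(7 - 1*11 + 11*(-5 + 11)) + (14 - 2*(-2)))*42 + ((2360 + 390) + 8472) = -(-4/(7 - 11 + 11*6) + (14 + 4))*42 + (2750 + 8472) = -(-4/(7 - 11 + 66) + 18)*42 + 11222 = -(-4/62 + 18)*42 + 11222 = -(-4*1/62 + 18)*42 + 11222 = -(-2/31 + 18)*42 + 11222 = -556*42/31 + 11222 = -1*23352/31 + 11222 = -23352/31 + 11222 = 324530/31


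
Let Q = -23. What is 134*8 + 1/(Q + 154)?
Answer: 140433/131 ≈ 1072.0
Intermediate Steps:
134*8 + 1/(Q + 154) = 134*8 + 1/(-23 + 154) = 1072 + 1/131 = 140433/131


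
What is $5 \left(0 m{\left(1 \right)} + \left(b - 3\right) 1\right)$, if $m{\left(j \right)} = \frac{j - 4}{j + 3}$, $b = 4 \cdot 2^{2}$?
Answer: $65$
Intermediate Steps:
$b = 16$ ($b = 4 \cdot 4 = 16$)
$m{\left(j \right)} = \frac{-4 + j}{3 + j}$
$5 \left(0 m{\left(1 \right)} + \left(b - 3\right) 1\right) = 5 \left(0 \frac{-4 + 1}{3 + 1} + \left(16 - 3\right) 1\right) = 5 \left(0 \cdot \frac{1}{4} \left(-3\right) + 13 \cdot 1\right) = 5 \left(0 \cdot \frac{1}{4} \left(-3\right) + 13\right) = 5 \left(0 \left(- \frac{3}{4}\right) + 13\right) = 5 \left(0 + 13\right) = 5 \cdot 13 = 65$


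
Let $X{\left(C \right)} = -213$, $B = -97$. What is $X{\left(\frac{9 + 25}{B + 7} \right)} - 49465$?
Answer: $-49678$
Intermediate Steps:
$X{\left(\frac{9 + 25}{B + 7} \right)} - 49465 = -213 - 49465 = -49678$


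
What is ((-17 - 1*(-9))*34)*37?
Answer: -10064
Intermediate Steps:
((-17 - 1*(-9))*34)*37 = ((-17 + 9)*34)*37 = -8*34*37 = -272*37 = -10064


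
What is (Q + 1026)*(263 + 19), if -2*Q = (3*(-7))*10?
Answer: 318942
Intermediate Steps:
Q = 105 (Q = -3*(-7)*10/2 = -(-21)*10/2 = -1/2*(-210) = 105)
(Q + 1026)*(263 + 19) = (105 + 1026)*(263 + 19) = 1131*282 = 318942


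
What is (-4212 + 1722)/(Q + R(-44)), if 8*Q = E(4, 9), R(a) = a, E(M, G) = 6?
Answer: 9960/173 ≈ 57.572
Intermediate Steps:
Q = ¾ (Q = (⅛)*6 = ¾ ≈ 0.75000)
(-4212 + 1722)/(Q + R(-44)) = (-4212 + 1722)/(¾ - 44) = -2490/(-173/4) = -2490*(-4/173) = 9960/173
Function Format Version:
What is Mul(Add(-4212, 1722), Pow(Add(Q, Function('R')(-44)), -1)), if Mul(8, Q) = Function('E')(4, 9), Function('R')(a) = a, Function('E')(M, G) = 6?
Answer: Rational(9960, 173) ≈ 57.572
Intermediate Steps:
Q = Rational(3, 4) (Q = Mul(Rational(1, 8), 6) = Rational(3, 4) ≈ 0.75000)
Mul(Add(-4212, 1722), Pow(Add(Q, Function('R')(-44)), -1)) = Mul(Add(-4212, 1722), Pow(Add(Rational(3, 4), -44), -1)) = Mul(-2490, Pow(Rational(-173, 4), -1)) = Mul(-2490, Rational(-4, 173)) = Rational(9960, 173)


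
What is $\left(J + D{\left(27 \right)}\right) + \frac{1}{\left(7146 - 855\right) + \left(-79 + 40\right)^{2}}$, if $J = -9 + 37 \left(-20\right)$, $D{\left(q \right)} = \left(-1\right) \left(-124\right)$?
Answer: $- \frac{4882499}{7812} \approx -625.0$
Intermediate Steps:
$D{\left(q \right)} = 124$
$J = -749$ ($J = -9 - 740 = -749$)
$\left(J + D{\left(27 \right)}\right) + \frac{1}{\left(7146 - 855\right) + \left(-79 + 40\right)^{2}} = \left(-749 + 124\right) + \frac{1}{\left(7146 - 855\right) + \left(-79 + 40\right)^{2}} = -625 + \frac{1}{\left(7146 - 855\right) + \left(-39\right)^{2}} = -625 + \frac{1}{6291 + 1521} = -625 + \frac{1}{7812} = - \frac{4882499}{7812}$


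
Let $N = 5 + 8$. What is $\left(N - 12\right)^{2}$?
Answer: $1$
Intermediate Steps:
$N = 13$
$\left(N - 12\right)^{2} = \left(13 - 12\right)^{2} = 1^{2} = 1$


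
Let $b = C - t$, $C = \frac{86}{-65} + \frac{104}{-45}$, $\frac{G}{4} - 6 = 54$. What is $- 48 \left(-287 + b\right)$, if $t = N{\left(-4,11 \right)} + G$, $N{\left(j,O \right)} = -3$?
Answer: $\frac{4938656}{195} \approx 25326.0$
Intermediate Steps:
$G = 240$ ($G = 24 + 4 \cdot 54 = 24 + 216 = 240$)
$t = 237$ ($t = -3 + 240 = 237$)
$C = - \frac{2126}{585}$ ($C = 86 \left(- \frac{1}{65}\right) + 104 \left(- \frac{1}{45}\right) = - \frac{86}{65} - \frac{104}{45} = - \frac{2126}{585} \approx -3.6342$)
$b = - \frac{140771}{585}$ ($b = - \frac{2126}{585} - 237 = - \frac{140771}{585} \approx -240.63$)
$- 48 \left(-287 + b\right) = - 48 \left(-287 - \frac{140771}{585}\right) = \left(-48\right) \left(- \frac{308666}{585}\right) = \frac{4938656}{195}$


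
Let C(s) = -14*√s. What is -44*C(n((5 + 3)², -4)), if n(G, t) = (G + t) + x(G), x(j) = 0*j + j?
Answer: 1232*√31 ≈ 6859.5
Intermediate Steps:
x(j) = j (x(j) = 0 + j = j)
n(G, t) = t + 2*G (n(G, t) = (G + t) + G = t + 2*G)
-44*C(n((5 + 3)², -4)) = -(-616)*√(-4 + 2*(5 + 3)²) = -(-616)*√(-4 + 2*8²) = -(-616)*√(-4 + 2*64) = -(-616)*√(-4 + 128) = -(-616)*√124 = -(-616)*2*√31 = -(-1232)*√31 = 1232*√31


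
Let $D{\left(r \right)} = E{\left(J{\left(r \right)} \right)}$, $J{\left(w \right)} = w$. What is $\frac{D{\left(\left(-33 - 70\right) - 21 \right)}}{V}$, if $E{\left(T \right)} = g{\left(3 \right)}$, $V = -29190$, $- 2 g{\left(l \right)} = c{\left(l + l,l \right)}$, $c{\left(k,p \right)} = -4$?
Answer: $- \frac{1}{14595} \approx -6.8517 \cdot 10^{-5}$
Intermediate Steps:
$g{\left(l \right)} = 2$ ($g{\left(l \right)} = \left(- \frac{1}{2}\right) \left(-4\right) = 2$)
$E{\left(T \right)} = 2$
$D{\left(r \right)} = 2$
$\frac{D{\left(\left(-33 - 70\right) - 21 \right)}}{V} = \frac{2}{-29190} = 2 \left(- \frac{1}{29190}\right) = - \frac{1}{14595}$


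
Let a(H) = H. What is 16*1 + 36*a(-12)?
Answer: -416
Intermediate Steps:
16*1 + 36*a(-12) = 16*1 + 36*(-12) = 16 - 432 = -416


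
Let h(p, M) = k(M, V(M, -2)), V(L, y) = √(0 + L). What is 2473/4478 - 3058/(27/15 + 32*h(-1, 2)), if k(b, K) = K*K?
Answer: -67655003/1473262 ≈ -45.922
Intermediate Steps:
V(L, y) = √L
k(b, K) = K²
h(p, M) = M (h(p, M) = (√M)² = M)
2473/4478 - 3058/(27/15 + 32*h(-1, 2)) = 2473/4478 - 3058/(27/15 + 32*2) = 2473*(1/4478) - 3058/(27*(1/15) + 64) = 2473/4478 - 3058/(9/5 + 64) = 2473/4478 - 3058/329/5 = 2473/4478 - 3058*5/329 = 2473/4478 - 15290/329 = -67655003/1473262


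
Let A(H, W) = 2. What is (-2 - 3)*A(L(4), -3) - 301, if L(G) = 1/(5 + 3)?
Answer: -311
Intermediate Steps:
L(G) = ⅛ (L(G) = 1/8 = ⅛)
(-2 - 3)*A(L(4), -3) - 301 = (-2 - 3)*2 - 301 = -5*2 - 301 = -10 - 301 = -311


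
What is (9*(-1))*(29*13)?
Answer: -3393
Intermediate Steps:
(9*(-1))*(29*13) = -9*377 = -3393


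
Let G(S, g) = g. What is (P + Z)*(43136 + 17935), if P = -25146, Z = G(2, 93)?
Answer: -1530011763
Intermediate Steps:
Z = 93
(P + Z)*(43136 + 17935) = (-25146 + 93)*(43136 + 17935) = -25053*61071 = -1530011763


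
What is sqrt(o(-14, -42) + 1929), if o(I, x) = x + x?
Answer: 3*sqrt(205) ≈ 42.953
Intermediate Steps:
o(I, x) = 2*x
sqrt(o(-14, -42) + 1929) = sqrt(2*(-42) + 1929) = sqrt(-84 + 1929) = sqrt(1845) = 3*sqrt(205)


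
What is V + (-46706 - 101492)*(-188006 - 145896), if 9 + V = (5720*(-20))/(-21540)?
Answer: 53293846453919/1077 ≈ 4.9484e+10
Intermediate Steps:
V = -3973/1077 (V = -9 + (5720*(-20))/(-21540) = -9 - 114400*(-1/21540) = -9 + 5720/1077 = -3973/1077 ≈ -3.6889)
V + (-46706 - 101492)*(-188006 - 145896) = -3973/1077 + (-46706 - 101492)*(-188006 - 145896) = -3973/1077 - 148198*(-333902) = -3973/1077 + 49483608596 = 53293846453919/1077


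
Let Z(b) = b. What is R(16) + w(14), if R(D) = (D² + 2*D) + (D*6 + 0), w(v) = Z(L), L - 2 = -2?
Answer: 384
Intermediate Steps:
L = 0 (L = 2 - 2 = 0)
w(v) = 0
R(D) = D² + 8*D (R(D) = (D² + 2*D) + (6*D + 0) = (D² + 2*D) + 6*D = D² + 8*D)
R(16) + w(14) = 16*(8 + 16) + 0 = 16*24 + 0 = 384 + 0 = 384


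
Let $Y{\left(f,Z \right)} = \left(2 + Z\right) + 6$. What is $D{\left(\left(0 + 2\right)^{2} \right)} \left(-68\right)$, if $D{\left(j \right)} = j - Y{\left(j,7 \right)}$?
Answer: $748$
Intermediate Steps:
$Y{\left(f,Z \right)} = 8 + Z$
$D{\left(j \right)} = -15 + j$ ($D{\left(j \right)} = j - \left(8 + 7\right) = j - 15 = -15 + j$)
$D{\left(\left(0 + 2\right)^{2} \right)} \left(-68\right) = \left(-15 + \left(0 + 2\right)^{2}\right) \left(-68\right) = \left(-15 + 2^{2}\right) \left(-68\right) = \left(-15 + 4\right) \left(-68\right) = \left(-11\right) \left(-68\right) = 748$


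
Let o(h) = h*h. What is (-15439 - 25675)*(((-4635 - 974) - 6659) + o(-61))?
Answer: 351401358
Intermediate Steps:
o(h) = h**2
(-15439 - 25675)*(((-4635 - 974) - 6659) + o(-61)) = (-15439 - 25675)*(((-4635 - 974) - 6659) + (-61)**2) = -41114*((-5609 - 6659) + 3721) = -41114*(-12268 + 3721) = -41114*(-8547) = 351401358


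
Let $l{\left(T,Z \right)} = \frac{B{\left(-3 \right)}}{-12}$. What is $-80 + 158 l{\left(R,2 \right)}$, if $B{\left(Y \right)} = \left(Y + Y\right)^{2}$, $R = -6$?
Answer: $-554$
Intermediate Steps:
$B{\left(Y \right)} = 4 Y^{2}$ ($B{\left(Y \right)} = \left(2 Y\right)^{2} = 4 Y^{2}$)
$l{\left(T,Z \right)} = -3$ ($l{\left(T,Z \right)} = \frac{4 \left(-3\right)^{2}}{-12} = 4 \cdot 9 \left(- \frac{1}{12}\right) = 36 \left(- \frac{1}{12}\right) = -3$)
$-80 + 158 l{\left(R,2 \right)} = -80 + 158 \left(-3\right) = -80 - 474 = -554$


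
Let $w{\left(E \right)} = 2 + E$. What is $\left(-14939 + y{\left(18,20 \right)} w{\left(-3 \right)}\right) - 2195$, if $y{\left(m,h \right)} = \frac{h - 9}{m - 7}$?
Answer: $-17135$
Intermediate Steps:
$y{\left(m,h \right)} = \frac{-9 + h}{-7 + m}$
$\left(-14939 + y{\left(18,20 \right)} w{\left(-3 \right)}\right) - 2195 = \left(-14939 + \frac{-9 + 20}{-7 + 18} \left(2 - 3\right)\right) - 2195 = \left(-14939 + \frac{1}{11} \cdot 11 \left(-1\right)\right) - 2195 = \left(-14939 + 1 \left(-1\right)\right) - 2195 = \left(-14939 - 1\right) - 2195 = -14940 - 2195 = -17135$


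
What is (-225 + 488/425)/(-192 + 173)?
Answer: 95137/8075 ≈ 11.782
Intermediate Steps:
(-225 + 488/425)/(-192 + 173) = (-225 + 488*(1/425))/(-19) = (-225 + 488/425)*(-1/19) = -95137/425*(-1/19) = 95137/8075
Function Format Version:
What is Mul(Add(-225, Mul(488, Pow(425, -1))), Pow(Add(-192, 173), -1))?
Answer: Rational(95137, 8075) ≈ 11.782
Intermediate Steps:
Mul(Add(-225, Mul(488, Pow(425, -1))), Pow(Add(-192, 173), -1)) = Mul(Add(-225, Mul(488, Rational(1, 425))), Pow(-19, -1)) = Mul(Add(-225, Rational(488, 425)), Rational(-1, 19)) = Mul(Rational(-95137, 425), Rational(-1, 19)) = Rational(95137, 8075)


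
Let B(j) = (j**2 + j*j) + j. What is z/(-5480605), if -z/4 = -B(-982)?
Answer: -593128/421585 ≈ -1.4069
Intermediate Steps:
B(j) = j + 2*j**2 (B(j) = (j**2 + j**2) + j = 2*j**2 + j = j + 2*j**2)
z = 7710664 (z = -(-4)*(-982*(1 + 2*(-982))) = -(-4)*(-982*(1 - 1964)) = -(-4)*(-982*(-1963)) = -(-4)*1927666 = -4*(-1927666) = 7710664)
z/(-5480605) = 7710664/(-5480605) = 7710664*(-1/5480605) = -593128/421585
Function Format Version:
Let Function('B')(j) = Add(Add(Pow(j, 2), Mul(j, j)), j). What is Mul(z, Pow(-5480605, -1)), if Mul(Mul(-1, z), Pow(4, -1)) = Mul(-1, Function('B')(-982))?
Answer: Rational(-593128, 421585) ≈ -1.4069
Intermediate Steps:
Function('B')(j) = Add(j, Mul(2, Pow(j, 2))) (Function('B')(j) = Add(Add(Pow(j, 2), Pow(j, 2)), j) = Add(Mul(2, Pow(j, 2)), j) = Add(j, Mul(2, Pow(j, 2))))
z = 7710664 (z = Mul(-4, Mul(-1, Mul(-982, Add(1, Mul(2, -982))))) = Mul(-4, Mul(-1, Mul(-982, Add(1, -1964)))) = Mul(-4, Mul(-1, Mul(-982, -1963))) = Mul(-4, Mul(-1, 1927666)) = Mul(-4, -1927666) = 7710664)
Mul(z, Pow(-5480605, -1)) = Mul(7710664, Pow(-5480605, -1)) = Mul(7710664, Rational(-1, 5480605)) = Rational(-593128, 421585)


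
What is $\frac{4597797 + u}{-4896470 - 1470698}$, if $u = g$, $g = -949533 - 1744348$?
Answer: $- \frac{475979}{1591792} \approx -0.29902$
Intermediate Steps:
$g = -2693881$ ($g = -949533 - 1744348 = -2693881$)
$u = -2693881$
$\frac{4597797 + u}{-4896470 - 1470698} = \frac{4597797 - 2693881}{-4896470 - 1470698} = \frac{1903916}{-6367168} = 1903916 \left(- \frac{1}{6367168}\right) = - \frac{475979}{1591792}$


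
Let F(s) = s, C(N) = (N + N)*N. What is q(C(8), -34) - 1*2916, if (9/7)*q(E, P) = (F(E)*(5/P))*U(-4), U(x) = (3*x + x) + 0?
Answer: -410308/153 ≈ -2681.8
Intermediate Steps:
C(N) = 2*N² (C(N) = (2*N)*N = 2*N²)
U(x) = 4*x (U(x) = 4*x + 0 = 4*x)
q(E, P) = -560*E/(9*P) (q(E, P) = 7*((E*(5/P))*(4*(-4)))/9 = 7*((5*E/P)*(-16))/9 = 7*(-80*E/P)/9 = -560*E/(9*P))
q(C(8), -34) - 1*2916 = -560/9*2*8²/(-34) - 1*2916 = -560/9*2*64*(-1/34) - 2916 = -560/9*128*(-1/34) - 2916 = 35840/153 - 2916 = -410308/153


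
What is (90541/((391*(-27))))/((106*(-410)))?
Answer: 90541/458807220 ≈ 0.00019734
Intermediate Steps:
(90541/((391*(-27))))/((106*(-410))) = (90541/(-10557))/(-43460) = (90541*(-1/10557))*(-1/43460) = -90541/10557*(-1/43460) = 90541/458807220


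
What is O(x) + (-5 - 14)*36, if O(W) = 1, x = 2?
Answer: -683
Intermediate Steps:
O(x) + (-5 - 14)*36 = 1 + (-5 - 14)*36 = 1 - 19*36 = 1 - 684 = -683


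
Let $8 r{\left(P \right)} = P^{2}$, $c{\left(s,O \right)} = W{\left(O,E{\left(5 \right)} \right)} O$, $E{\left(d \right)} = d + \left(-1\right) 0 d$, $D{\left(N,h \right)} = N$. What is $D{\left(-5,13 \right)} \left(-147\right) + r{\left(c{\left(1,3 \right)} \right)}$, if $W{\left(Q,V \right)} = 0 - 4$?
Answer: $753$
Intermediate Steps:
$E{\left(d \right)} = d$ ($E{\left(d \right)} = d + 0 d = d + 0 = d$)
$W{\left(Q,V \right)} = -4$
$c{\left(s,O \right)} = - 4 O$
$r{\left(P \right)} = \frac{P^{2}}{8}$
$D{\left(-5,13 \right)} \left(-147\right) + r{\left(c{\left(1,3 \right)} \right)} = \left(-5\right) \left(-147\right) + \frac{\left(\left(-4\right) 3\right)^{2}}{8} = 735 + \frac{\left(-12\right)^{2}}{8} = 735 + \frac{1}{8} \cdot 144 = 735 + 18 = 753$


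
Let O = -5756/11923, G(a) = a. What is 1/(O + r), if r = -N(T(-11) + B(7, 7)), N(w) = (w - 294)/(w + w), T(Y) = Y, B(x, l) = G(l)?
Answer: -47692/1799551 ≈ -0.026502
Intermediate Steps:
B(x, l) = l
N(w) = (-294 + w)/(2*w) (N(w) = (-294 + w)/((2*w)) = (-294 + w)*(1/(2*w)) = (-294 + w)/(2*w))
O = -5756/11923 (O = -5756*1/11923 = -5756/11923 ≈ -0.48276)
r = -149/4 (r = -(-294 + (-11 + 7))/(2*(-11 + 7)) = -(-294 - 4)/(2*(-4)) = -(-1)*(-298)/(2*4) = -1*149/4 = -149/4 ≈ -37.250)
1/(O + r) = 1/(-5756/11923 - 149/4) = 1/(-1799551/47692) = -47692/1799551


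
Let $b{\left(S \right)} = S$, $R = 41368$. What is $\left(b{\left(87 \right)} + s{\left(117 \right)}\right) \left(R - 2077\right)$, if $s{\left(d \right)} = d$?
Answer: $8015364$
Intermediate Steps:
$\left(b{\left(87 \right)} + s{\left(117 \right)}\right) \left(R - 2077\right) = \left(87 + 117\right) \left(41368 - 2077\right) = 204 \cdot 39291 = 8015364$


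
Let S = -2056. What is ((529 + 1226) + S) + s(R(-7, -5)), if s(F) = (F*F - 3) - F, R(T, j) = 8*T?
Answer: 2888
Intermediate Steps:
s(F) = -3 + F² - F (s(F) = (F² - 3) - F = (-3 + F²) - F = -3 + F² - F)
((529 + 1226) + S) + s(R(-7, -5)) = ((529 + 1226) - 2056) + (-3 + (8*(-7))² - 8*(-7)) = (1755 - 2056) + (-3 + (-56)² - 1*(-56)) = -301 + (-3 + 3136 + 56) = -301 + 3189 = 2888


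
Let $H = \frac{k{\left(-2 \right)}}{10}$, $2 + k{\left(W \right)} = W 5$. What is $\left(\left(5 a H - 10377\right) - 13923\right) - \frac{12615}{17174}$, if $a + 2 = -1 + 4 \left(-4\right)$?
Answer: $- \frac{415382979}{17174} \approx -24187.0$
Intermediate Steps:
$k{\left(W \right)} = -2 + 5 W$ ($k{\left(W \right)} = -2 + W 5 = -2 + 5 W$)
$a = -19$ ($a = -2 + \left(-1 + 4 \left(-4\right)\right) = -2 - 17 = -19$)
$H = - \frac{6}{5}$ ($H = \frac{-2 + 5 \left(-2\right)}{10} = \left(-2 - 10\right) \frac{1}{10} = \left(-12\right) \frac{1}{10} = - \frac{6}{5} \approx -1.2$)
$\left(\left(5 a H - 10377\right) - 13923\right) - \frac{12615}{17174} = \left(\left(5 \left(-19\right) \left(- \frac{6}{5}\right) - 10377\right) - 13923\right) - \frac{12615}{17174} = \left(\left(\left(-95\right) \left(- \frac{6}{5}\right) - 10377\right) - 13923\right) - 12615 \cdot \frac{1}{17174} = \left(\left(114 - 10377\right) - 13923\right) - \frac{12615}{17174} = \left(-10263 - 13923\right) - \frac{12615}{17174} = -24186 - \frac{12615}{17174} = - \frac{415382979}{17174}$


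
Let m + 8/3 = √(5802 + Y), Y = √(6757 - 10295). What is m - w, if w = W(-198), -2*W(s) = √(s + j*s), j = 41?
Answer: -8/3 + √(5802 + I*√3538) + 3*I*√231 ≈ 73.505 + 45.987*I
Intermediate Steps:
Y = I*√3538 (Y = √(-3538) = I*√3538 ≈ 59.481*I)
m = -8/3 + √(5802 + I*√3538) ≈ 73.505 + 0.39044*I
W(s) = -√42*√s/2 (W(s) = -√(s + 41*s)/2 = -√42*√s/2)
w = -3*I*√231 (w = -√42*√(-198)/2 = -√42*3*I*√22/2 = -3*I*√231 ≈ -45.596*I)
m - w = (-8/3 + √(5802 + I*√3538)) - (-3)*I*√231 = (-8/3 + √(5802 + I*√3538)) + 3*I*√231 = -8/3 + √(5802 + I*√3538) + 3*I*√231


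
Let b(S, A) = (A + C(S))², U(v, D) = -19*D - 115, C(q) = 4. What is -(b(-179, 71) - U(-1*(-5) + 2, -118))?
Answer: -3498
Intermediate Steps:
U(v, D) = -115 - 19*D
b(S, A) = (4 + A)² (b(S, A) = (A + 4)² = (4 + A)²)
-(b(-179, 71) - U(-1*(-5) + 2, -118)) = -((4 + 71)² - (-115 - 19*(-118))) = -(75² - (-115 + 2242)) = -(5625 - 1*2127) = -(5625 - 2127) = -1*3498 = -3498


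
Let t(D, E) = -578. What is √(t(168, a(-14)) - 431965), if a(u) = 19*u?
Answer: I*√432543 ≈ 657.68*I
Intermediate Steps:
√(t(168, a(-14)) - 431965) = √(-578 - 431965) = √(-432543) = I*√432543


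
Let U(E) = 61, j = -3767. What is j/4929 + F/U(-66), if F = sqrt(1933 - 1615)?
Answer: -3767/4929 + sqrt(318)/61 ≈ -0.47192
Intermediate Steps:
F = sqrt(318) ≈ 17.833
j/4929 + F/U(-66) = -3767/4929 + sqrt(318)/61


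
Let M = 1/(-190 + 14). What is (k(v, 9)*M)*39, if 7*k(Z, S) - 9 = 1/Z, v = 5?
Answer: -897/3080 ≈ -0.29123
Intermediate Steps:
k(Z, S) = 9/7 + 1/(7*Z)
M = -1/176 (M = 1/(-176) = -1/176 ≈ -0.0056818)
(k(v, 9)*M)*39 = (((⅐)*(1 + 9*5)/5)*(-1/176))*39 = (((⅐)*(⅕)*(1 + 45))*(-1/176))*39 = (((⅐)*(⅕)*46)*(-1/176))*39 = ((46/35)*(-1/176))*39 = -23/3080*39 = -897/3080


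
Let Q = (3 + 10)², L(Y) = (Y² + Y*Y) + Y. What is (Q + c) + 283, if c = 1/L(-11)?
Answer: 104413/231 ≈ 452.00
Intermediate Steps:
L(Y) = Y + 2*Y² (L(Y) = (Y² + Y²) + Y = 2*Y² + Y = Y + 2*Y²)
c = 1/231 (c = 1/(-11*(1 + 2*(-11))) = 1/(-11*(1 - 22)) = 1/(-11*(-21)) = 1/231 ≈ 0.0043290)
Q = 169 (Q = 13² = 169)
(Q + c) + 283 = (169 + 1/231) + 283 = 39040/231 + 283 = 104413/231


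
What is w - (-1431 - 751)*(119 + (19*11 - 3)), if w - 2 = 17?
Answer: 709169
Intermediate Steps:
w = 19 (w = 2 + 17 = 19)
w - (-1431 - 751)*(119 + (19*11 - 3)) = 19 - (-1431 - 751)*(119 + (19*11 - 3)) = 19 - (-2182)*(119 + (209 - 3)) = 19 - (-2182)*(119 + 206) = 19 - (-2182)*325 = 19 - 1*(-709150) = 19 + 709150 = 709169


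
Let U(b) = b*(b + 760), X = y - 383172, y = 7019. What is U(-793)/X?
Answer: -26169/376153 ≈ -0.069570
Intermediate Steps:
X = -376153 (X = 7019 - 383172 = -376153)
U(b) = b*(760 + b)
U(-793)/X = -793*(760 - 793)/(-376153) = -793*(-33)*(-1/376153) = 26169*(-1/376153) = -26169/376153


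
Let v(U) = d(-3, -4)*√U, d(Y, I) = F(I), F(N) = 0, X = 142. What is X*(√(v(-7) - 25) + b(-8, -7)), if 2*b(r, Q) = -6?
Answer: -426 + 710*I ≈ -426.0 + 710.0*I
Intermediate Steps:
b(r, Q) = -3 (b(r, Q) = (½)*(-6) = -3)
d(Y, I) = 0
v(U) = 0 (v(U) = 0*√U = 0)
X*(√(v(-7) - 25) + b(-8, -7)) = 142*(√(0 - 25) - 3) = 142*(√(-25) - 3) = 142*(5*I - 3) = 142*(-3 + 5*I) = -426 + 710*I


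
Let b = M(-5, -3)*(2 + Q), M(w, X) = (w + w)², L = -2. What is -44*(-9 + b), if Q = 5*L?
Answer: 35596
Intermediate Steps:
M(w, X) = 4*w² (M(w, X) = (2*w)² = 4*w²)
Q = -10 (Q = 5*(-2) = -10)
b = -800 (b = (4*(-5)²)*(2 - 10) = (4*25)*(-8) = 100*(-8) = -800)
-44*(-9 + b) = -44*(-9 - 800) = -44*(-809) = 35596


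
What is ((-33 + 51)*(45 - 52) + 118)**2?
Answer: 64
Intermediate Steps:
((-33 + 51)*(45 - 52) + 118)**2 = (18*(-7) + 118)**2 = (-126 + 118)**2 = (-8)**2 = 64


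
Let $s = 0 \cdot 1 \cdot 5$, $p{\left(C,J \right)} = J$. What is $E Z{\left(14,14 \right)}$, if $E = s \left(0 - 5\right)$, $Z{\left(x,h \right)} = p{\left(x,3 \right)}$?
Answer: $0$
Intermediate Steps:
$s = 0$ ($s = 0 \cdot 5 = 0$)
$Z{\left(x,h \right)} = 3$
$E = 0$ ($E = 0 \left(0 - 5\right) = 0 \left(-5\right) = 0$)
$E Z{\left(14,14 \right)} = 0 \cdot 3 = 0$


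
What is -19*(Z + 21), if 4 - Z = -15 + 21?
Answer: -361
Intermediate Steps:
Z = -2 (Z = 4 - (-15 + 21) = 4 - 1*6 = 4 - 6 = -2)
-19*(Z + 21) = -19*(-2 + 21) = -19*19 = -361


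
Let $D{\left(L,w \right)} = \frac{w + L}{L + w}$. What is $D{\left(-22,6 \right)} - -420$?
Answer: $421$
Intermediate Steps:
$D{\left(L,w \right)} = 1$ ($D{\left(L,w \right)} = \frac{L + w}{L + w} = 1$)
$D{\left(-22,6 \right)} - -420 = 1 - -420 = 1 + 420 = 421$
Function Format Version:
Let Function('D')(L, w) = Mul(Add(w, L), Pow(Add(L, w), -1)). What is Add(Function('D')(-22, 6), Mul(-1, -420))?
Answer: 421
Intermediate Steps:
Function('D')(L, w) = 1 (Function('D')(L, w) = Mul(Add(L, w), Pow(Add(L, w), -1)) = 1)
Add(Function('D')(-22, 6), Mul(-1, -420)) = Add(1, Mul(-1, -420)) = Add(1, 420) = 421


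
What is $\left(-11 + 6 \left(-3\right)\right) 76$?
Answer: $-2204$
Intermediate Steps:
$\left(-11 + 6 \left(-3\right)\right) 76 = \left(-11 - 18\right) 76 = \left(-29\right) 76 = -2204$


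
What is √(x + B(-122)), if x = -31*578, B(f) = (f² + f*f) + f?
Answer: 4*√733 ≈ 108.30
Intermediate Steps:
B(f) = f + 2*f² (B(f) = (f² + f²) + f = 2*f² + f = f + 2*f²)
x = -17918
√(x + B(-122)) = √(-17918 - 122*(1 + 2*(-122))) = √(-17918 - 122*(1 - 244)) = √(-17918 - 122*(-243)) = √(-17918 + 29646) = √11728 = 4*√733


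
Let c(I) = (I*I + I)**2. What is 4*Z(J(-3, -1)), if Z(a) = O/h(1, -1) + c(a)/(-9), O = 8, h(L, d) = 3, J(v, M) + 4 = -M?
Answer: -16/3 ≈ -5.3333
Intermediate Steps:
J(v, M) = -4 - M
c(I) = (I + I**2)**2 (c(I) = (I**2 + I)**2 = (I + I**2)**2)
Z(a) = 8/3 - a**2*(1 + a)**2/9 (Z(a) = 8/3 + (a**2*(1 + a)**2)/(-9) = 8*(1/3) + (a**2*(1 + a)**2)*(-1/9) = 8/3 - a**2*(1 + a)**2/9)
4*Z(J(-3, -1)) = 4*(8/3 - (-4 - 1*(-1))**2*(1 + (-4 - 1*(-1)))**2/9) = 4*(8/3 - (-4 + 1)**2*(1 + (-4 + 1))**2/9) = 4*(8/3 - 1/9*(-3)**2*(1 - 3)**2) = 4*(8/3 - 1/9*9*(-2)**2) = 4*(8/3 - 1/9*9*4) = 4*(8/3 - 4) = 4*(-4/3) = -16/3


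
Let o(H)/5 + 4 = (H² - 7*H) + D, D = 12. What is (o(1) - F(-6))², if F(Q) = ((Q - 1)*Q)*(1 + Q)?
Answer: 48400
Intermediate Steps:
o(H) = 40 - 35*H + 5*H² (o(H) = -20 + 5*((H² - 7*H) + 12) = -20 + 5*(12 + H² - 7*H) = -20 + (60 - 35*H + 5*H²) = 40 - 35*H + 5*H²)
F(Q) = Q*(1 + Q)*(-1 + Q) (F(Q) = ((-1 + Q)*Q)*(1 + Q) = (Q*(-1 + Q))*(1 + Q) = Q*(1 + Q)*(-1 + Q))
(o(1) - F(-6))² = ((40 - 35*1 + 5*1²) - ((-6)³ - 1*(-6)))² = ((40 - 35 + 5*1) - (-216 + 6))² = ((40 - 35 + 5) - 1*(-210))² = (10 + 210)² = 220² = 48400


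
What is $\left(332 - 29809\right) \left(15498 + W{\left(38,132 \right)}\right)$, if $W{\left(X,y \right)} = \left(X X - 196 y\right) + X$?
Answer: $262109484$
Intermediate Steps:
$W{\left(X,y \right)} = X + X^{2} - 196 y$ ($W{\left(X,y \right)} = \left(X^{2} - 196 y\right) + X = X + X^{2} - 196 y$)
$\left(332 - 29809\right) \left(15498 + W{\left(38,132 \right)}\right) = \left(332 - 29809\right) \left(15498 + \left(38 + 38^{2} - 25872\right)\right) = - 29477 \left(15498 + \left(38 + 1444 - 25872\right)\right) = - 29477 \left(15498 - 24390\right) = \left(-29477\right) \left(-8892\right) = 262109484$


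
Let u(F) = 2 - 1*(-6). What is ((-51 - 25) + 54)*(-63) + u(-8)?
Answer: 1394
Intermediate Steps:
u(F) = 8 (u(F) = 2 + 6 = 8)
((-51 - 25) + 54)*(-63) + u(-8) = ((-51 - 25) + 54)*(-63) + 8 = (-76 + 54)*(-63) + 8 = -22*(-63) + 8 = 1386 + 8 = 1394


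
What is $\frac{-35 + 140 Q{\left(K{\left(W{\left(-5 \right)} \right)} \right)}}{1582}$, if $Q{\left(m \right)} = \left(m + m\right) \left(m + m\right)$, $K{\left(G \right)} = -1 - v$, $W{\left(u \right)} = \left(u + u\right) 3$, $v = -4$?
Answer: $\frac{715}{226} \approx 3.1637$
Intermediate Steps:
$W{\left(u \right)} = 6 u$ ($W{\left(u \right)} = 2 u 3 = 6 u$)
$K{\left(G \right)} = 3$ ($K{\left(G \right)} = -1 - -4 = -1 + 4 = 3$)
$Q{\left(m \right)} = 4 m^{2}$ ($Q{\left(m \right)} = 2 m 2 m = 4 m^{2}$)
$\frac{-35 + 140 Q{\left(K{\left(W{\left(-5 \right)} \right)} \right)}}{1582} = \frac{-35 + 140 \cdot 4 \cdot 3^{2}}{1582} = \left(-35 + 140 \cdot 4 \cdot 9\right) \frac{1}{1582} = \left(-35 + 140 \cdot 36\right) \frac{1}{1582} = \left(-35 + 5040\right) \frac{1}{1582} = 5005 \cdot \frac{1}{1582} = \frac{715}{226}$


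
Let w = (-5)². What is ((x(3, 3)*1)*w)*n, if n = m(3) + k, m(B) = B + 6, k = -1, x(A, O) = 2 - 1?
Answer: 200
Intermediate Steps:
x(A, O) = 1
w = 25
m(B) = 6 + B
n = 8 (n = (6 + 3) - 1 = 9 - 1 = 8)
((x(3, 3)*1)*w)*n = ((1*1)*25)*8 = (1*25)*8 = 25*8 = 200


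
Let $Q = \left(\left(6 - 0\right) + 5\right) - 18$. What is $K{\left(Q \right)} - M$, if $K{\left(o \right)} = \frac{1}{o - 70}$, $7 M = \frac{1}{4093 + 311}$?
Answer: $- \frac{4415}{339108} \approx -0.013019$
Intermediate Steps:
$Q = -7$ ($Q = \left(\left(6 + 0\right) + 5\right) - 18 = \left(6 + 5\right) - 18 = 11 - 18 = -7$)
$M = \frac{1}{30828}$ ($M = \frac{1}{7 \left(4093 + 311\right)} = \frac{1}{7 \cdot 4404} = \frac{1}{7} \cdot \frac{1}{4404} = \frac{1}{30828} \approx 3.2438 \cdot 10^{-5}$)
$K{\left(o \right)} = \frac{1}{-70 + o}$
$K{\left(Q \right)} - M = \frac{1}{-70 - 7} - \frac{1}{30828} = \frac{1}{-77} - \frac{1}{30828} = - \frac{1}{77} - \frac{1}{30828} = - \frac{4415}{339108}$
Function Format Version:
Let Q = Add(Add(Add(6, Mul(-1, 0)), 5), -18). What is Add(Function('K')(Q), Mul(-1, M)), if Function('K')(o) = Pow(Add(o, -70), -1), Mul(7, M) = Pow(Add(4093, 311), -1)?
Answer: Rational(-4415, 339108) ≈ -0.013019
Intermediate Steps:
Q = -7 (Q = Add(Add(Add(6, 0), 5), -18) = Add(Add(6, 5), -18) = Add(11, -18) = -7)
M = Rational(1, 30828) (M = Mul(Rational(1, 7), Pow(Add(4093, 311), -1)) = Mul(Rational(1, 7), Pow(4404, -1)) = Mul(Rational(1, 7), Rational(1, 4404)) = Rational(1, 30828) ≈ 3.2438e-5)
Function('K')(o) = Pow(Add(-70, o), -1)
Add(Function('K')(Q), Mul(-1, M)) = Add(Pow(Add(-70, -7), -1), Mul(-1, Rational(1, 30828))) = Add(Pow(-77, -1), Rational(-1, 30828)) = Add(Rational(-1, 77), Rational(-1, 30828)) = Rational(-4415, 339108)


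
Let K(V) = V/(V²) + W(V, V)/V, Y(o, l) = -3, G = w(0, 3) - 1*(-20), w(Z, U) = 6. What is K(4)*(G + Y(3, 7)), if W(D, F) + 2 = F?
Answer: 69/4 ≈ 17.250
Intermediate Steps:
W(D, F) = -2 + F
G = 26 (G = 6 - 1*(-20) = 6 + 20 = 26)
K(V) = 1/V + (-2 + V)/V (K(V) = V/(V²) + (-2 + V)/V = V/V² + (-2 + V)/V = 1/V + (-2 + V)/V)
K(4)*(G + Y(3, 7)) = ((-1 + 4)/4)*(26 - 3) = ((¼)*3)*23 = (¾)*23 = 69/4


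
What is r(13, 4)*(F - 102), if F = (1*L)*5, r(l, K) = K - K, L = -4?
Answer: 0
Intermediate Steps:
r(l, K) = 0
F = -20 (F = (1*(-4))*5 = -4*5 = -20)
r(13, 4)*(F - 102) = 0*(-20 - 102) = 0*(-122) = 0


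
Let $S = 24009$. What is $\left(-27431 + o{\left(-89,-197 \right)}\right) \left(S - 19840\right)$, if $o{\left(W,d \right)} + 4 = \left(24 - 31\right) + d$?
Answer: $-115226991$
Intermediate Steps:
$o{\left(W,d \right)} = -11 + d$ ($o{\left(W,d \right)} = -4 + \left(\left(24 - 31\right) + d\right) = -4 + \left(-7 + d\right) = -11 + d$)
$\left(-27431 + o{\left(-89,-197 \right)}\right) \left(S - 19840\right) = \left(-27431 - 208\right) \left(24009 - 19840\right) = \left(-27431 - 208\right) 4169 = \left(-27639\right) 4169 = -115226991$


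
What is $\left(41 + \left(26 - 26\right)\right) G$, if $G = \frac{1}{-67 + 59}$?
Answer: $- \frac{41}{8} \approx -5.125$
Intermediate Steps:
$G = - \frac{1}{8}$ ($G = \frac{1}{-8} = - \frac{1}{8} \approx -0.125$)
$\left(41 + \left(26 - 26\right)\right) G = \left(41 + \left(26 - 26\right)\right) \left(- \frac{1}{8}\right) = \left(41 + 0\right) \left(- \frac{1}{8}\right) = 41 \left(- \frac{1}{8}\right) = - \frac{41}{8}$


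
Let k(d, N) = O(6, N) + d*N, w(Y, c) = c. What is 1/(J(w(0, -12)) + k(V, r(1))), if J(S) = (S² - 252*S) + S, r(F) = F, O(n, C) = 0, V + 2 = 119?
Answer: 1/3273 ≈ 0.00030553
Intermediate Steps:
V = 117 (V = -2 + 119 = 117)
J(S) = S² - 251*S
k(d, N) = N*d (k(d, N) = 0 + d*N = 0 + N*d = N*d)
1/(J(w(0, -12)) + k(V, r(1))) = 1/(-12*(-251 - 12) + 1*117) = 1/(-12*(-263) + 117) = 1/(3156 + 117) = 1/3273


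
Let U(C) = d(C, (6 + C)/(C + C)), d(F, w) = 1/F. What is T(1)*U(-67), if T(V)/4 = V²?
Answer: -4/67 ≈ -0.059702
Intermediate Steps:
U(C) = 1/C
T(V) = 4*V²
T(1)*U(-67) = (4*1²)/(-67) = (4*1)*(-1/67) = 4*(-1/67) = -4/67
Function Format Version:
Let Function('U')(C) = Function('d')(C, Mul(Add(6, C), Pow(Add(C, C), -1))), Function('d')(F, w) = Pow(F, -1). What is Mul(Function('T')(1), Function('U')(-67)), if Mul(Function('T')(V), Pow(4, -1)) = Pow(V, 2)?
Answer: Rational(-4, 67) ≈ -0.059702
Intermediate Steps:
Function('U')(C) = Pow(C, -1)
Function('T')(V) = Mul(4, Pow(V, 2))
Mul(Function('T')(1), Function('U')(-67)) = Mul(Mul(4, Pow(1, 2)), Pow(-67, -1)) = Mul(Mul(4, 1), Rational(-1, 67)) = Mul(4, Rational(-1, 67)) = Rational(-4, 67)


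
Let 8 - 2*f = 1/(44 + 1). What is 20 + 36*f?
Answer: 818/5 ≈ 163.60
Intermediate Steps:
f = 359/90 (f = 4 - 1/(2*(44 + 1)) = 4 - ½/45 = 4 - ½*1/45 = 4 - 1/90 = 359/90 ≈ 3.9889)
20 + 36*f = 20 + 36*(359/90) = 20 + 718/5 = 818/5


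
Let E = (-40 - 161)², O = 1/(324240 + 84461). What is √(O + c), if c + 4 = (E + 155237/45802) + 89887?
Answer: √45654402915684032929847014/18719323202 ≈ 360.95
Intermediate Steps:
O = 1/408701 ≈ 2.4468e-6
E = 40401 (E = (-201)² = 40401)
c = 5967423005/45802 (c = -4 + ((40401 + 155237/45802) + 89887) = -4 + (1850601839/45802 + 89887) = -4 + 5967606213/45802 = 5967423005/45802 ≈ 1.3029e+5)
√(O + c) = √(1/408701 + 5967423005/45802) = √(2438891749612307/18719323202) = √45654402915684032929847014/18719323202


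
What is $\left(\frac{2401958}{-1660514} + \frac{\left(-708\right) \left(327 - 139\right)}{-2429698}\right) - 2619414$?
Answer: $- \frac{2642038984363224209}{1008636886193} \approx -2.6194 \cdot 10^{6}$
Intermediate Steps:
$\left(\frac{2401958}{-1660514} + \frac{\left(-708\right) \left(327 - 139\right)}{-2429698}\right) - 2619414 = \left(2401958 \left(- \frac{1}{1660514}\right) + \left(-708\right) 188 \left(- \frac{1}{2429698}\right)\right) - 2619414 = \left(- \frac{1200979}{830257} - - \frac{66552}{1214849}\right) - 2619414 = \left(- \frac{1200979}{830257} + \frac{66552}{1214849}\right) - 2619414 = - \frac{1403752873307}{1008636886193} - 2619414 = - \frac{2642038984363224209}{1008636886193}$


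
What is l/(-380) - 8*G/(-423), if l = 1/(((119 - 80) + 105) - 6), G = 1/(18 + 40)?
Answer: 65831/214427160 ≈ 0.00030701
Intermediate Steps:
G = 1/58 ≈ 0.017241
l = 1/138 (l = 1/((39 + 105) - 6) = 1/(144 - 6) = 1/138 ≈ 0.0072464)
l/(-380) - 8*G/(-423) = (1/138)/(-380) - 8*1/58/(-423) = (1/138)*(-1/380) - 4/29*(-1/423) = -1/52440 + 4/12267 = 65831/214427160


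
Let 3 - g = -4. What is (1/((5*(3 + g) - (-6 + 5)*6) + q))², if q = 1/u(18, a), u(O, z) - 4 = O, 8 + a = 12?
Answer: 484/1520289 ≈ 0.00031836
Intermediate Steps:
a = 4 (a = -8 + 12 = 4)
g = 7 (g = 3 - 1*(-4) = 3 + 4 = 7)
u(O, z) = 4 + O
q = 1/22 (q = 1/(4 + 18) = 1/22 ≈ 0.045455)
(1/((5*(3 + g) - (-6 + 5)*6) + q))² = (1/((5*(3 + 7) - (-6 + 5)*6) + 1/22))² = (1/((5*10 - (-1)*6) + 1/22))² = (1/((50 - 1*(-6)) + 1/22))² = (1/((50 + 6) + 1/22))² = (1/(56 + 1/22))² = (1/(1233/22))² = (22/1233)² = 484/1520289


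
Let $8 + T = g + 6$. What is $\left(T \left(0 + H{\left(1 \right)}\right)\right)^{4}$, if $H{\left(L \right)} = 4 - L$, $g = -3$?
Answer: $50625$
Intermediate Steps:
$T = -5$ ($T = -8 + \left(-3 + 6\right) = -8 + 3 = -5$)
$\left(T \left(0 + H{\left(1 \right)}\right)\right)^{4} = \left(- 5 \left(0 + \left(4 - 1\right)\right)\right)^{4} = \left(- 5 \left(0 + 3\right)\right)^{4} = \left(\left(-5\right) 3\right)^{4} = \left(-15\right)^{4} = 50625$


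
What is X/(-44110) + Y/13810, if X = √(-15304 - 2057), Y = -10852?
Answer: -5426/6905 - 3*I*√1929/44110 ≈ -0.78581 - 0.0029871*I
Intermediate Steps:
X = 3*I*√1929 (X = √(-17361) = 3*I*√1929 ≈ 131.76*I)
X/(-44110) + Y/13810 = (3*I*√1929)/(-44110) - 10852/13810 = (3*I*√1929)*(-1/44110) - 10852*1/13810 = -3*I*√1929/44110 - 5426/6905 = -5426/6905 - 3*I*√1929/44110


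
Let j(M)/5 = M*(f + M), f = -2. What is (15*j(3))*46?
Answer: 10350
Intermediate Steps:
j(M) = 5*M*(-2 + M) (j(M) = 5*(M*(-2 + M)) = 5*M*(-2 + M))
(15*j(3))*46 = (15*(5*3*(-2 + 3)))*46 = (15*(5*3*1))*46 = (15*15)*46 = 225*46 = 10350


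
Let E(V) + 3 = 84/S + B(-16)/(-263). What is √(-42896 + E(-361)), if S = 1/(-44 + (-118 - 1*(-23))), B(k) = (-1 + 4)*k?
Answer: I*√3774885551/263 ≈ 233.61*I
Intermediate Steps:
B(k) = 3*k
S = -1/139 (S = 1/(-44 + (-118 + 23)) = 1/(-44 - 95) = 1/(-139) = -1/139 ≈ -0.0071942)
E(V) = -3071529/263 (E(V) = -3 + (84/(-1/139) + (3*(-16))/(-263)) = -3 + (84*(-139) - 48*(-1/263)) = -3 + (-11676 + 48/263) = -3 - 3070740/263 = -3071529/263)
√(-42896 + E(-361)) = √(-42896 - 3071529/263) = √(-14353177/263) = I*√3774885551/263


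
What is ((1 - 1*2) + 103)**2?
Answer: 10404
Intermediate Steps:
((1 - 1*2) + 103)**2 = ((1 - 2) + 103)**2 = (-1 + 103)**2 = 102**2 = 10404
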